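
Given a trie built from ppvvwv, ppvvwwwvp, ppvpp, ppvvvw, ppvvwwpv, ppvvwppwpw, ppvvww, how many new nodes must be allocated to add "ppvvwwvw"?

"ppvvww" is already a path in the trie; the remaining "vw" must be added.
So 8 − 6 = 2 new nodes.

2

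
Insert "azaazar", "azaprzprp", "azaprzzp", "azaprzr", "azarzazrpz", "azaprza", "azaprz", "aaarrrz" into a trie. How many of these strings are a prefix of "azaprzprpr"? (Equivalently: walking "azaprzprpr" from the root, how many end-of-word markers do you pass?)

Walk "azaprzprpr" from the root; an end-of-word marker is hit whenever a stored word is a prefix of "azaprzprpr".
Prefixes of the query that are stored words: "azaprz", "azaprzprp"
Count: 2

2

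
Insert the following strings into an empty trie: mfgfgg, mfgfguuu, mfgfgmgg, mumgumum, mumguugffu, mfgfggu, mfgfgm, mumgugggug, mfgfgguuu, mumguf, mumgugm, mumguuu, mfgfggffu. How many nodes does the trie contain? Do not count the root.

38

Insert word by word; a character creates a node only if that edge doesn't already exist:
  "mfgfgg" → 6 new (m, f, g, f, g, g)
  "mfgfguuu" → prefix "mfgfg" already present; 3 new (u, u, u)
  "mfgfgmgg" → prefix "mfgfg" already present; 3 new (m, g, g)
  "mumgumum" → prefix "m" already present; 7 new (u, m, g, u, m, u, m)
  "mumguugffu" → prefix "mumgu" already present; 5 new (u, g, f, f, u)
  "mfgfggu" → prefix "mfgfgg" already present; 1 new (u)
  "mfgfgm" → prefix "mfgfgm" already present; 0 new (none)
  "mumgugggug" → prefix "mumgu" already present; 5 new (g, g, g, u, g)
  "mfgfgguuu" → prefix "mfgfggu" already present; 2 new (u, u)
  "mumguf" → prefix "mumgu" already present; 1 new (f)
  "mumgugm" → prefix "mumgug" already present; 1 new (m)
  "mumguuu" → prefix "mumguu" already present; 1 new (u)
  "mfgfggffu" → prefix "mfgfgg" already present; 3 new (f, f, u)
Total nodes = 6 + 3 + 3 + 7 + 5 + 1 + 0 + 5 + 2 + 1 + 1 + 1 + 3 = 38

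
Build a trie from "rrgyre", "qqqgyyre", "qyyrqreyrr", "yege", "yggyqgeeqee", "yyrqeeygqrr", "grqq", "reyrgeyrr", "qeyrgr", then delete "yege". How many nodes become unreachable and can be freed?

3

Walk "yege" from the leaf back toward the root, removing each node that no remaining word uses.
The suffix "ege" (3 nodes) is used only by "yege"; the node for "y" still has the child "g", so pruning stops there.
Nodes removed: 3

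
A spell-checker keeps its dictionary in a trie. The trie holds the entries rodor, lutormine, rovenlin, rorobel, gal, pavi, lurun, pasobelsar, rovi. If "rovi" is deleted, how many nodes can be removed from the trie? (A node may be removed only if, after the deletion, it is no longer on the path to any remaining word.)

Walk "rovi" from the leaf back toward the root, removing each node that no remaining word uses.
The suffix "i" (1 node) is used only by "rovi"; the node for "rov" still has the child "e", so pruning stops there.
Nodes removed: 1

1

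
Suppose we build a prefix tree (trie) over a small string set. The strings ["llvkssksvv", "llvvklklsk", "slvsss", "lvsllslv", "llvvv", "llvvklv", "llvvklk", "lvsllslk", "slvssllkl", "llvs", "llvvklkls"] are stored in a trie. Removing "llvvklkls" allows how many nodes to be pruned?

A node on "llvvklkls"'s path can go only if nothing else ends at it or branches off below it.
Every node on "llvvklkls" is still needed (e.g. by "llvvklklsk"), so nothing is freed.
Nodes removed: 0

0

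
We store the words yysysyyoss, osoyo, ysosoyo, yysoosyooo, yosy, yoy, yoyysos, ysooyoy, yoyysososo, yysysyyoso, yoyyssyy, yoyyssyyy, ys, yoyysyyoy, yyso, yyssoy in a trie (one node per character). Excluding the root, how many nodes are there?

Count nodes per top-level branch (shared prefixes stored once):
  'o'-branch (osoyo): 5 nodes
  'y'-branch (yosy, yoy, yoyysos, yoyysososo, yoyyssyy, yoyyssyyy, yoyysyyoy, ys, ysooyoy, ysosoyo, yyso, yysoosyooo, yyssoy, yysysyyoso, yysysyyoss): 50 nodes
Sum: 55

55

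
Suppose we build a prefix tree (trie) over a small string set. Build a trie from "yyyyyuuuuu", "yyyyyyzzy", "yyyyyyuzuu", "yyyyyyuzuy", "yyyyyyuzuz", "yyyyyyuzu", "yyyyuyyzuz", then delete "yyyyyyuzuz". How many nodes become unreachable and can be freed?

1

Walk "yyyyyyuzuz" from the leaf back toward the root, removing each node that no remaining word uses.
The suffix "z" (1 node) is used only by "yyyyyyuzuz"; the node for "yyyyyyuzu" still has the child "u", so pruning stops there.
Nodes removed: 1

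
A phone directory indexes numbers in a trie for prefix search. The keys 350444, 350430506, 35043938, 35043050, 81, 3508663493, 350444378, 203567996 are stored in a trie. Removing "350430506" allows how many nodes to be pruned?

1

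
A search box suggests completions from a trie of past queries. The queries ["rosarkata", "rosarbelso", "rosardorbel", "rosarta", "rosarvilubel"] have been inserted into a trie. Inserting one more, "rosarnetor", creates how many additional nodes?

The longest prefix of "rosarnetor" already in the trie is "rosar" (length 5).
So 10 − 5 = 5 new nodes.

5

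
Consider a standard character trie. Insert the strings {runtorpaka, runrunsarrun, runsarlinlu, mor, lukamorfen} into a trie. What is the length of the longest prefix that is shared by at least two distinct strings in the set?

3

Look for the deepest trie node that still has at least two words in its subtree.
e.g. "runrunsarrun" and "runsarlinlu" share the prefix "run" of length 3; no pair shares a longer one.
Longest shared-prefix length: 3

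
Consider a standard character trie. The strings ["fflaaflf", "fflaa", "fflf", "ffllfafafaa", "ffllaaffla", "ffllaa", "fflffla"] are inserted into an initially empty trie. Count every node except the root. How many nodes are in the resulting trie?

Insert word by word; a character creates a node only if that edge doesn't already exist:
  "fflaaflf" → 8 new (f, f, l, a, a, f, l, f)
  "fflaa" → prefix "fflaa" already present; 0 new (none)
  "fflf" → prefix "ffl" already present; 1 new (f)
  "ffllfafafaa" → prefix "ffl" already present; 8 new (l, f, a, f, a, f, a, a)
  "ffllaaffla" → prefix "ffll" already present; 6 new (a, a, f, f, l, a)
  "ffllaa" → prefix "ffllaa" already present; 0 new (none)
  "fflffla" → prefix "fflf" already present; 3 new (f, l, a)
Total nodes = 8 + 0 + 1 + 8 + 6 + 0 + 3 = 26

26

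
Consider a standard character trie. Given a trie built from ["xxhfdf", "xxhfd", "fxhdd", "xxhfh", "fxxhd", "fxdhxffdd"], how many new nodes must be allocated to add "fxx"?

Every character of "fxx" already lies on an existing path (it is a prefix of some stored word).
No new nodes are needed: 0.

0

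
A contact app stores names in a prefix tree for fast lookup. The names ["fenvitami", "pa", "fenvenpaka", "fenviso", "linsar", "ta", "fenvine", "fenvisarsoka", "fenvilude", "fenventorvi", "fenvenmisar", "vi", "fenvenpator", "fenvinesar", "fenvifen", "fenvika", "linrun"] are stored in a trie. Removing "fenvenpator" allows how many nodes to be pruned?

A node on "fenvenpator"'s path can go only if nothing else ends at it or branches off below it.
The suffix "tor" (3 nodes) is used only by "fenvenpator"; the node for "fenvenpa" still has the child "k", so pruning stops there.
Nodes removed: 3

3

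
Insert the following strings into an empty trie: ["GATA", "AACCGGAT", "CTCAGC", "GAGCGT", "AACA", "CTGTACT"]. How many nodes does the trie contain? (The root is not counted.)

28

Trie structure (* marks end of a word):
(root)
├─ A
│  └─ A
│     └─ C
│        ├─ A *
│        └─ C
│           └─ G
│              └─ G
│                 └─ A
│                    └─ T *
├─ C
│  └─ T
│     ├─ C
│     │  └─ A
│     │     └─ G
│     │        └─ C *
│     └─ G
│        └─ T
│           └─ A
│              └─ C
│                 └─ T *
└─ G
   └─ A
      ├─ G
      │  └─ C
      │     └─ G
      │        └─ T *
      └─ T
         └─ A *
Counting every labelled node above: 28.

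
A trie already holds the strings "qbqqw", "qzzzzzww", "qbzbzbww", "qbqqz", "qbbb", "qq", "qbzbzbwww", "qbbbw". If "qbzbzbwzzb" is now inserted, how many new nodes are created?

"qbzbzbw" is already a path in the trie; the remaining "zzb" must be added.
So 10 − 7 = 3 new nodes.

3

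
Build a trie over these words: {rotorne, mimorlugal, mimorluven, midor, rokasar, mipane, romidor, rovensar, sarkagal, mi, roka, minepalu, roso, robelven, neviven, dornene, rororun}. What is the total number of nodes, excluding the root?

Insert word by word; a character creates a node only if that edge doesn't already exist:
  "rotorne" → 7 new (r, o, t, o, r, n, e)
  "mimorlugal" → 10 new (m, i, m, o, r, l, u, g, a, l)
  "mimorluven" → prefix "mimorlu" already present; 3 new (v, e, n)
  "midor" → prefix "mi" already present; 3 new (d, o, r)
  "rokasar" → prefix "ro" already present; 5 new (k, a, s, a, r)
  "mipane" → prefix "mi" already present; 4 new (p, a, n, e)
  "romidor" → prefix "ro" already present; 5 new (m, i, d, o, r)
  "rovensar" → prefix "ro" already present; 6 new (v, e, n, s, a, r)
  "sarkagal" → 8 new (s, a, r, k, a, g, a, l)
  "mi" → prefix "mi" already present; 0 new (none)
  "roka" → prefix "roka" already present; 0 new (none)
  "minepalu" → prefix "mi" already present; 6 new (n, e, p, a, l, u)
  "roso" → prefix "ro" already present; 2 new (s, o)
  "robelven" → prefix "ro" already present; 6 new (b, e, l, v, e, n)
  "neviven" → 7 new (n, e, v, i, v, e, n)
  "dornene" → 7 new (d, o, r, n, e, n, e)
  "rororun" → prefix "ro" already present; 5 new (r, o, r, u, n)
Total nodes = 7 + 10 + 3 + 3 + 5 + 4 + 5 + 6 + 8 + 0 + 0 + 6 + 2 + 6 + 7 + 7 + 5 = 84

84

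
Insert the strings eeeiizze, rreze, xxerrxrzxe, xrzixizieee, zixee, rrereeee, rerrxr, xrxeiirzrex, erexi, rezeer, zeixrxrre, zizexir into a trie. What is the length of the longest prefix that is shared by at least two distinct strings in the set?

3

The deepest shared node is where two words last agree before diverging.
e.g. "rrereeee" and "rreze" share the prefix "rre" of length 3; no pair shares a longer one.
Longest shared-prefix length: 3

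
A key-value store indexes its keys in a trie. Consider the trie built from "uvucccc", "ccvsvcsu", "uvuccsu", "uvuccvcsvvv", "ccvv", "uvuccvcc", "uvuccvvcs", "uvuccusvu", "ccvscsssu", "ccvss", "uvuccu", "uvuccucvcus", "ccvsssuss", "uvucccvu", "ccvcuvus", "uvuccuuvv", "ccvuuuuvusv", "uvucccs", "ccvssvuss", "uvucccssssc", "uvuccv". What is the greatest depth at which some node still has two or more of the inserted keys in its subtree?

7

The deepest shared node is where two words last agree before diverging.
e.g. "uvucccs" and "uvucccssssc" share the prefix "uvucccs" of length 7; no pair shares a longer one.
Longest shared-prefix length: 7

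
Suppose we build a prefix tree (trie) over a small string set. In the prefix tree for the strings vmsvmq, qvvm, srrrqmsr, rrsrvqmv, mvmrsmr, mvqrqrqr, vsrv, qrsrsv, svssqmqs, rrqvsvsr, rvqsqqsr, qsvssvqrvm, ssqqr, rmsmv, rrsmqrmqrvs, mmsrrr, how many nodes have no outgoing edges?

16

A leaf is a node with no children — equivalently, the end of a word that is not a proper prefix of any other stored word.
Those words: "mmsrrr", "mvmrsmr", "mvqrqrqr", "qrsrsv", "qsvssvqrvm", "qvvm", "rmsmv", "rrqvsvsr", "rrsmqrmqrvs", "rrsrvqmv", "rvqsqqsr", "srrrqmsr", "ssqqr", "svssqmqs", "vmsvmq", "vsrv"
Leaf count: 16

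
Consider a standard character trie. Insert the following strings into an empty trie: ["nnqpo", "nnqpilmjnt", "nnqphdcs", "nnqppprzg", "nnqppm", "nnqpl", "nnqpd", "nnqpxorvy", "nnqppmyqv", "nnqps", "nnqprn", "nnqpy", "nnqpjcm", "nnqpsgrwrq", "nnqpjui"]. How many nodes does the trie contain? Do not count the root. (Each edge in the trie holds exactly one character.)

For each word, the new-node count is its length minus the longest prefix already in the trie:
  "nnqpo" → 5 new (n, n, q, p, o)
  "nnqpilmjnt" → prefix "nnqp" already present; 6 new (i, l, m, j, n, t)
  "nnqphdcs" → prefix "nnqp" already present; 4 new (h, d, c, s)
  "nnqppprzg" → prefix "nnqp" already present; 5 new (p, p, r, z, g)
  "nnqppm" → prefix "nnqpp" already present; 1 new (m)
  "nnqpl" → prefix "nnqp" already present; 1 new (l)
  "nnqpd" → prefix "nnqp" already present; 1 new (d)
  "nnqpxorvy" → prefix "nnqp" already present; 5 new (x, o, r, v, y)
  "nnqppmyqv" → prefix "nnqppm" already present; 3 new (y, q, v)
  "nnqps" → prefix "nnqp" already present; 1 new (s)
  "nnqprn" → prefix "nnqp" already present; 2 new (r, n)
  "nnqpy" → prefix "nnqp" already present; 1 new (y)
  "nnqpjcm" → prefix "nnqp" already present; 3 new (j, c, m)
  "nnqpsgrwrq" → prefix "nnqps" already present; 5 new (g, r, w, r, q)
  "nnqpjui" → prefix "nnqpj" already present; 2 new (u, i)
Total nodes = 5 + 6 + 4 + 5 + 1 + 1 + 1 + 5 + 3 + 1 + 2 + 1 + 3 + 5 + 2 = 45

45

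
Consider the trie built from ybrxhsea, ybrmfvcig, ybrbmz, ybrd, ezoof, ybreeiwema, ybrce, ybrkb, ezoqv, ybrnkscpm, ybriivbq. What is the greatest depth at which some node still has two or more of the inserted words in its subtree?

Equivalently: take the maximum, over all pairs, of their longest common prefix length.
e.g. "ezoof" and "ezoqv" share the prefix "ezo" of length 3; no pair shares a longer one.
Longest shared-prefix length: 3

3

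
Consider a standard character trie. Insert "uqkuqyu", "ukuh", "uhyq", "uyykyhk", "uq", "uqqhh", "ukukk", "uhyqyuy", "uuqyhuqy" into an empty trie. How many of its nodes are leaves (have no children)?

A leaf is a node with no children — equivalently, the end of a word that is not a proper prefix of any other stored word.
Those words: "uhyqyuy", "ukuh", "ukukk", "uqkuqyu", "uqqhh", "uuqyhuqy", "uyykyhk"
Leaf count: 7

7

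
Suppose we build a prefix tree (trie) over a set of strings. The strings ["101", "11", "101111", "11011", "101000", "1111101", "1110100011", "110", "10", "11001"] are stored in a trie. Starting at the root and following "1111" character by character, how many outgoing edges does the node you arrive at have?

Walk "1111" from the root, arriving at one node.
Distinct next characters after "1111": 1.
That node has 1 child edge.

1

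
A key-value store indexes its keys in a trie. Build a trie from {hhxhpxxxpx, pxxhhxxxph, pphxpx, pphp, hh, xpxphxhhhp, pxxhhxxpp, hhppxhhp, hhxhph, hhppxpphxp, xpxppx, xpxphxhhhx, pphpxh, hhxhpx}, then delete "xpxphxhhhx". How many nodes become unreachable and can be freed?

1

Walk "xpxphxhhhx" from the leaf back toward the root, removing each node that no remaining word uses.
The suffix "x" (1 node) is used only by "xpxphxhhhx"; the node for "xpxphxhhh" still has the child "p", so pruning stops there.
Nodes removed: 1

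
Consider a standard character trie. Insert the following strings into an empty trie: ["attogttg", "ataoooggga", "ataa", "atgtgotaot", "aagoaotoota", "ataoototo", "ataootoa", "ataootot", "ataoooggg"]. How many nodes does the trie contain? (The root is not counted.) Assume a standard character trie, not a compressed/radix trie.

40

Trie structure (* marks end of a word):
(root)
└─ a
   ├─ a
   │  └─ g
   │     └─ o
   │        └─ a
   │           └─ o
   │              └─ t
   │                 └─ o
   │                    └─ o
   │                       └─ t
   │                          └─ a *
   └─ t
      ├─ a
      │  ├─ a *
      │  └─ o
      │     └─ o
      │        ├─ o
      │        │  └─ g
      │        │     └─ g
      │        │        └─ g *
      │        │           └─ a *
      │        └─ t
      │           └─ o
      │              ├─ a *
      │              └─ t *
      │                 └─ o *
      ├─ g
      │  └─ t
      │     └─ g
      │        └─ o
      │           └─ t
      │              └─ a
      │                 └─ o
      │                    └─ t *
      └─ t
         └─ o
            └─ g
               └─ t
                  └─ t
                     └─ g *
Counting every labelled node above: 40.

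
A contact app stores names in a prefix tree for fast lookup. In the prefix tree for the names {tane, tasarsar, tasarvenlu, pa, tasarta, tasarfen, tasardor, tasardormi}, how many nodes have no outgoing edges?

7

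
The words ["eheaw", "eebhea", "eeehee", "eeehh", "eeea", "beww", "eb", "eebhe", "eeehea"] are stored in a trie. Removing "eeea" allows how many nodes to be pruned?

After clearing the end-marker at "eeea", prune upward until reaching a node still needed by another word.
The suffix "a" (1 node) is used only by "eeea"; the node for "eee" still has the child "h", so pruning stops there.
Nodes removed: 1

1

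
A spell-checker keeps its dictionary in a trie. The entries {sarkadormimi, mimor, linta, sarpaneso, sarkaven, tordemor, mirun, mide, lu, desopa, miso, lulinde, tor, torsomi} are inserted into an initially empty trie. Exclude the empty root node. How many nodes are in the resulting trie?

62

Trace insertions, counting only characters that open a new branch:
  "sarkadormimi" → 12 new (s, a, r, k, a, d, o, r, m, i, m, i)
  "mimor" → 5 new (m, i, m, o, r)
  "linta" → 5 new (l, i, n, t, a)
  "sarpaneso" → prefix "sar" already present; 6 new (p, a, n, e, s, o)
  "sarkaven" → prefix "sarka" already present; 3 new (v, e, n)
  "tordemor" → 8 new (t, o, r, d, e, m, o, r)
  "mirun" → prefix "mi" already present; 3 new (r, u, n)
  "mide" → prefix "mi" already present; 2 new (d, e)
  "lu" → prefix "l" already present; 1 new (u)
  "desopa" → 6 new (d, e, s, o, p, a)
  "miso" → prefix "mi" already present; 2 new (s, o)
  "lulinde" → prefix "lu" already present; 5 new (l, i, n, d, e)
  "tor" → prefix "tor" already present; 0 new (none)
  "torsomi" → prefix "tor" already present; 4 new (s, o, m, i)
Total nodes = 12 + 5 + 5 + 6 + 3 + 8 + 3 + 2 + 1 + 6 + 2 + 5 + 0 + 4 = 62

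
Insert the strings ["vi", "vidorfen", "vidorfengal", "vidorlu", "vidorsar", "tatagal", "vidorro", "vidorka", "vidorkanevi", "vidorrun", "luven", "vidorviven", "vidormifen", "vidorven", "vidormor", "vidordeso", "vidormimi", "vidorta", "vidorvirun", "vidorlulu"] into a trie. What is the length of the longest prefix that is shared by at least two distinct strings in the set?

Look for the deepest trie node that still has at least two words in its subtree.
"vidorfen" and "vidorfengal" agree on "vidorfen" (8 characters) before diverging; nothing deeper is shared.
Longest shared-prefix length: 8

8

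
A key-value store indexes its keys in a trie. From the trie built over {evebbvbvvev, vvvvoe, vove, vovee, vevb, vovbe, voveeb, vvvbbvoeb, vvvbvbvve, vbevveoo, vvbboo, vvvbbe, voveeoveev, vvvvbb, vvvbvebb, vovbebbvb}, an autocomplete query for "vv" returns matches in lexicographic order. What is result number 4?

Words with prefix "vv", in lexicographic order: "vvbboo", "vvvbbe", "vvvbbvoeb", "vvvbvbvve", "vvvbvebb", "vvvvbb", "vvvvoe"
Position 4: vvvbvbvve

vvvbvbvve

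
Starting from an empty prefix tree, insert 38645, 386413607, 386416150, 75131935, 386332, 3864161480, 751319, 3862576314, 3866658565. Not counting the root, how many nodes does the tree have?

For each word, the new-node count is its length minus the longest prefix already in the trie:
  "38645" → 5 new (3, 8, 6, 4, 5)
  "386413607" → prefix "3864" already present; 5 new (1, 3, 6, 0, 7)
  "386416150" → prefix "38641" already present; 4 new (6, 1, 5, 0)
  "75131935" → 8 new (7, 5, 1, 3, 1, 9, 3, 5)
  "386332" → prefix "386" already present; 3 new (3, 3, 2)
  "3864161480" → prefix "3864161" already present; 3 new (4, 8, 0)
  "751319" → prefix "751319" already present; 0 new (none)
  "3862576314" → prefix "386" already present; 7 new (2, 5, 7, 6, 3, 1, 4)
  "3866658565" → prefix "386" already present; 7 new (6, 6, 5, 8, 5, 6, 5)
Total nodes = 5 + 5 + 4 + 8 + 3 + 3 + 0 + 7 + 7 = 42

42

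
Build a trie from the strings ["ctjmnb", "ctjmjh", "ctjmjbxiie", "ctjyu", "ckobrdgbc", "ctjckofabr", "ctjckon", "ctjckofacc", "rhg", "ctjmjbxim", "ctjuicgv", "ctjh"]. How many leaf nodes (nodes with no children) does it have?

12

A leaf is a node with no children — equivalently, the end of a word that is not a proper prefix of any other stored word.
Those words: "ckobrdgbc", "ctjckofabr", "ctjckofacc", "ctjckon", "ctjh", "ctjmjbxiie", "ctjmjbxim", "ctjmjh", "ctjmnb", "ctjuicgv", "ctjyu", "rhg"
Leaf count: 12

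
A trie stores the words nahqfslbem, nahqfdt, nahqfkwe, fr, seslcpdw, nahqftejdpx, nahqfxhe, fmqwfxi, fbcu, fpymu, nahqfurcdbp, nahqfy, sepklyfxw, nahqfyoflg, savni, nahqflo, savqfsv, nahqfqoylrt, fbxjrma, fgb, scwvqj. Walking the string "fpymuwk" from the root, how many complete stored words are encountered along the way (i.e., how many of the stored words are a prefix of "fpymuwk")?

Traverse "fpymuwk" character by character; count nodes along the way that are marked as word ends.
Prefixes of the query that are stored words: "fpymu"
Count: 1

1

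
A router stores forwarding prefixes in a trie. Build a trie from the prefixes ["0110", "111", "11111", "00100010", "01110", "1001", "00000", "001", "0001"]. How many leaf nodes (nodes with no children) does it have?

A leaf is a node with no children — equivalently, the end of a word that is not a proper prefix of any other stored word.
Those words: "00000", "0001", "00100010", "0110", "01110", "1001", "11111"
Leaf count: 7

7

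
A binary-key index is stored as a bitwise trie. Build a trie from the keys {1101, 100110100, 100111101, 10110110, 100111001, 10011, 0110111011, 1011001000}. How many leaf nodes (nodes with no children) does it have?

7

Leaves are exactly the stored words that no other stored word extends.
Those words: "0110111011", "100110100", "100111001", "100111101", "1011001000", "10110110", "1101"
Leaf count: 7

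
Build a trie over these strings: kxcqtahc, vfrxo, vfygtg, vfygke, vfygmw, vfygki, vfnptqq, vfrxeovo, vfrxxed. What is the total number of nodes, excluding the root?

Trie structure (* marks end of a word):
(root)
├─ k
│  └─ x
│     └─ c
│        └─ q
│           └─ t
│              └─ a
│                 └─ h
│                    └─ c *
└─ v
   └─ f
      ├─ n
      │  └─ p
      │     └─ t
      │        └─ q
      │           └─ q *
      ├─ r
      │  └─ x
      │     ├─ e
      │     │  └─ o
      │     │     └─ v
      │     │        └─ o *
      │     ├─ o *
      │     └─ x
      │        └─ e
      │           └─ d *
      └─ y
         └─ g
            ├─ k
            │  ├─ e *
            │  └─ i *
            ├─ m
            │  └─ w *
            └─ t
               └─ g *
Counting every labelled node above: 34.

34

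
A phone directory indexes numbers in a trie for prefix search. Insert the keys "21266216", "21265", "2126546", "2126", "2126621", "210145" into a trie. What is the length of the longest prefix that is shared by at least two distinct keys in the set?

7

Look for the deepest trie node that still has at least two words in its subtree.
"2126621" and "21266216" agree on "2126621" (7 characters) before diverging; nothing deeper is shared.
Longest shared-prefix length: 7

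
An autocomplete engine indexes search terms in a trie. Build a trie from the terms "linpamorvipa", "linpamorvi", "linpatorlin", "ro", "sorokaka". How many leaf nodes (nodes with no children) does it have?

Leaves are exactly the stored words that no other stored word extends.
Those words: "linpamorvipa", "linpatorlin", "ro", "sorokaka"
Leaf count: 4

4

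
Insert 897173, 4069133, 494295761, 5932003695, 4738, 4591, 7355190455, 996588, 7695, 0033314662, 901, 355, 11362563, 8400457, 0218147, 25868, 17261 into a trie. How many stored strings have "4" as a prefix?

Walk to "4"; the words in its subtree are exactly those with that prefix.
Matches: "4069133", "4591", "4738", "494295761"
Count: 4

4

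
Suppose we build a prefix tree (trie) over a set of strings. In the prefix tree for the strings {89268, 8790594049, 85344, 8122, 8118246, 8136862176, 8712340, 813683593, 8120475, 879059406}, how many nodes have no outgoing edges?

Leaves are exactly the stored words that no other stored word extends.
Those words: "8118246", "8120475", "8122", "813683593", "8136862176", "85344", "8712340", "8790594049", "879059406", "89268"
Leaf count: 10

10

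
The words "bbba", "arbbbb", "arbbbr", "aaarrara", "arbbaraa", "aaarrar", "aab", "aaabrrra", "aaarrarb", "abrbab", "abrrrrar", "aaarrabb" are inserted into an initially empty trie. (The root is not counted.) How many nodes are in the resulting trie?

41

For each word, the new-node count is its length minus the longest prefix already in the trie:
  "bbba" → 4 new (b, b, b, a)
  "arbbbb" → 6 new (a, r, b, b, b, b)
  "arbbbr" → prefix "arbbb" already present; 1 new (r)
  "aaarrara" → prefix "a" already present; 7 new (a, a, r, r, a, r, a)
  "arbbaraa" → prefix "arbb" already present; 4 new (a, r, a, a)
  "aaarrar" → prefix "aaarrar" already present; 0 new (none)
  "aab" → prefix "aa" already present; 1 new (b)
  "aaabrrra" → prefix "aaa" already present; 5 new (b, r, r, r, a)
  "aaarrarb" → prefix "aaarrar" already present; 1 new (b)
  "abrbab" → prefix "a" already present; 5 new (b, r, b, a, b)
  "abrrrrar" → prefix "abr" already present; 5 new (r, r, r, a, r)
  "aaarrabb" → prefix "aaarra" already present; 2 new (b, b)
Total nodes = 4 + 6 + 1 + 7 + 4 + 0 + 1 + 5 + 1 + 5 + 5 + 2 = 41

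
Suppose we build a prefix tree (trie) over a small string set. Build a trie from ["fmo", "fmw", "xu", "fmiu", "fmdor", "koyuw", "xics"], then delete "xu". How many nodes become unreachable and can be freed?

Walk "xu" from the leaf back toward the root, removing each node that no remaining word uses.
The suffix "u" (1 node) is used only by "xu"; the node for "x" still has the child "i", so pruning stops there.
Nodes removed: 1

1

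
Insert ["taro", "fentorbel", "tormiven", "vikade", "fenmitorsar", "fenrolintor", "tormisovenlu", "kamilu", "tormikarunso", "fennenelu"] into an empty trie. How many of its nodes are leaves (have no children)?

Leaves are exactly the stored words that no other stored word extends.
Those words: "fenmitorsar", "fennenelu", "fenrolintor", "fentorbel", "kamilu", "taro", "tormikarunso", "tormisovenlu", "tormiven", "vikade"
Leaf count: 10

10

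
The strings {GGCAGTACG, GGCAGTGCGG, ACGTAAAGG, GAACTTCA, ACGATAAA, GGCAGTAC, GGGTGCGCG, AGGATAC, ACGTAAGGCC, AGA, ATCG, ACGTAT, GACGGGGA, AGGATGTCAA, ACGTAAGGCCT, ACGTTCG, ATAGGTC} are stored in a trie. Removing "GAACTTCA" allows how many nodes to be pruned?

A node on "GAACTTCA"'s path can go only if nothing else ends at it or branches off below it.
The suffix "ACTTCA" (6 nodes) is used only by "GAACTTCA"; the node for "GA" still has the child "C", so pruning stops there.
Nodes removed: 6

6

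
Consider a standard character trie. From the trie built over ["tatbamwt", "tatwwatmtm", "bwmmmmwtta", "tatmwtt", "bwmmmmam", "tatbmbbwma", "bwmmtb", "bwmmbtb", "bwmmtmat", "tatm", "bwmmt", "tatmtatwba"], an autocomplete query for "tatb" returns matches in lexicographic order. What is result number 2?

tatbmbbwma

Filter for "tatb…" and sort: "tatbamwt", "tatbmbbwma"
The 2nd is tatbmbbwma.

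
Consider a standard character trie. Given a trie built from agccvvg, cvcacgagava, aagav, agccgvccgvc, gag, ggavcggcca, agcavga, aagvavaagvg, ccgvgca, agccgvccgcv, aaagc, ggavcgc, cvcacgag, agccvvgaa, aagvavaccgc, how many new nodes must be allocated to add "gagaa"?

Walking "gagaa" from the root, the first 3 characters ("gag") follow existing edges; "a" is the first miss.
Each of the 2 remaining characters creates one node.

2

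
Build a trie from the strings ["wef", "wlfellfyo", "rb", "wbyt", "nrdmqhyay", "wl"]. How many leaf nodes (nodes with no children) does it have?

Leaves are exactly the stored words that no other stored word extends.
Those words: "nrdmqhyay", "rb", "wbyt", "wef", "wlfellfyo"
Leaf count: 5

5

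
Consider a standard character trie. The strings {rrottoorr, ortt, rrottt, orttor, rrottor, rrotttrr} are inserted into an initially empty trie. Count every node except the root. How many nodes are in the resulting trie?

Trace insertions, counting only characters that open a new branch:
  "rrottoorr" → 9 new (r, r, o, t, t, o, o, r, r)
  "ortt" → 4 new (o, r, t, t)
  "rrottt" → prefix "rrott" already present; 1 new (t)
  "orttor" → prefix "ortt" already present; 2 new (o, r)
  "rrottor" → prefix "rrotto" already present; 1 new (r)
  "rrotttrr" → prefix "rrottt" already present; 2 new (r, r)
Total nodes = 9 + 4 + 1 + 2 + 1 + 2 = 19

19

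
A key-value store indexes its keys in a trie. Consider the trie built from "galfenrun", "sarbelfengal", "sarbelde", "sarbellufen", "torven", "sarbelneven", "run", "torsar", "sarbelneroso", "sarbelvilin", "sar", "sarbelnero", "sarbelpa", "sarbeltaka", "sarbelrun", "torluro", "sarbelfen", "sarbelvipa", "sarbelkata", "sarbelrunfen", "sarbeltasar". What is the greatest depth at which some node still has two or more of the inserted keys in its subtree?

10

Equivalently: take the maximum, over all pairs, of their longest common prefix length.
"sarbelnero" and "sarbelneroso" agree on "sarbelnero" (10 characters) before diverging; nothing deeper is shared.
Longest shared-prefix length: 10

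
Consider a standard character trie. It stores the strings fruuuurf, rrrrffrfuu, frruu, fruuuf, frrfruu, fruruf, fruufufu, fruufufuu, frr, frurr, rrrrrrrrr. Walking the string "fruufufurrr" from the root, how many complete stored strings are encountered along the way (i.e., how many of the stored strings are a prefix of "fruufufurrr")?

Traverse "fruufufurrr" character by character; count nodes along the way that are marked as word ends.
Prefixes of the query that are stored words: "fruufufu"
Count: 1

1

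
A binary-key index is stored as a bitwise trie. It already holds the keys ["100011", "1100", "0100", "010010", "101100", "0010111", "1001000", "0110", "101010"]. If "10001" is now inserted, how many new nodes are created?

"10001" is already a full path in the trie; only an end-marker is added.
No new nodes are needed: 0.

0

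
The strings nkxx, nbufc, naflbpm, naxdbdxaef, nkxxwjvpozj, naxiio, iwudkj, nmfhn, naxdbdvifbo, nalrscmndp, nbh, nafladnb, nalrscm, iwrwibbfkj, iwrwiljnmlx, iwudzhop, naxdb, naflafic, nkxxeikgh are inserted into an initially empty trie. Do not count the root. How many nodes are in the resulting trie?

For each word, the new-node count is its length minus the longest prefix already in the trie:
  "nkxx" → 4 new (n, k, x, x)
  "nbufc" → prefix "n" already present; 4 new (b, u, f, c)
  "naflbpm" → prefix "n" already present; 6 new (a, f, l, b, p, m)
  "naxdbdxaef" → prefix "na" already present; 8 new (x, d, b, d, x, a, e, f)
  "nkxxwjvpozj" → prefix "nkxx" already present; 7 new (w, j, v, p, o, z, j)
  "naxiio" → prefix "nax" already present; 3 new (i, i, o)
  "iwudkj" → 6 new (i, w, u, d, k, j)
  "nmfhn" → prefix "n" already present; 4 new (m, f, h, n)
  "naxdbdvifbo" → prefix "naxdbd" already present; 5 new (v, i, f, b, o)
  "nalrscmndp" → prefix "na" already present; 8 new (l, r, s, c, m, n, d, p)
  "nbh" → prefix "nb" already present; 1 new (h)
  "nafladnb" → prefix "nafl" already present; 4 new (a, d, n, b)
  "nalrscm" → prefix "nalrscm" already present; 0 new (none)
  "iwrwibbfkj" → prefix "iw" already present; 8 new (r, w, i, b, b, f, k, j)
  "iwrwiljnmlx" → prefix "iwrwi" already present; 6 new (l, j, n, m, l, x)
  "iwudzhop" → prefix "iwud" already present; 4 new (z, h, o, p)
  "naxdb" → prefix "naxdb" already present; 0 new (none)
  "naflafic" → prefix "nafla" already present; 3 new (f, i, c)
  "nkxxeikgh" → prefix "nkxx" already present; 5 new (e, i, k, g, h)
Total nodes = 4 + 4 + 6 + 8 + 7 + 3 + 6 + 4 + 5 + 8 + 1 + 4 + 0 + 8 + 6 + 4 + 0 + 3 + 5 = 86

86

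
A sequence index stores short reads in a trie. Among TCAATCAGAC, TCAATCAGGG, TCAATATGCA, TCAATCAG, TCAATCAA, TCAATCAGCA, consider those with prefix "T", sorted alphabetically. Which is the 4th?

TCAATCAGAC

Filter for "T…" and sort: "TCAATATGCA", "TCAATCAA", "TCAATCAG", "TCAATCAGAC", "TCAATCAGCA", "TCAATCAGGG"
The 4th is TCAATCAGAC.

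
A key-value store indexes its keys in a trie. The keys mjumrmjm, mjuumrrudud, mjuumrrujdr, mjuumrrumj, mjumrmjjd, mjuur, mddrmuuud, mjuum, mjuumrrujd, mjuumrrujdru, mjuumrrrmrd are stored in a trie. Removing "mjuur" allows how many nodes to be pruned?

1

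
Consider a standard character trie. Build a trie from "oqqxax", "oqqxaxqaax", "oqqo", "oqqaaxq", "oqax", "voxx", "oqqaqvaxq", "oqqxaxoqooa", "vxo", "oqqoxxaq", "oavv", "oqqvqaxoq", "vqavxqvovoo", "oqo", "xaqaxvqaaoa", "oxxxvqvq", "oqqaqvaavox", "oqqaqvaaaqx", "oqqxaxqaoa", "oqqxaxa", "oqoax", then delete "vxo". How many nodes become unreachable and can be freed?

Walk "vxo" from the leaf back toward the root, removing each node that no remaining word uses.
The suffix "xo" (2 nodes) is used only by "vxo"; the node for "v" still has the child "o", so pruning stops there.
Nodes removed: 2

2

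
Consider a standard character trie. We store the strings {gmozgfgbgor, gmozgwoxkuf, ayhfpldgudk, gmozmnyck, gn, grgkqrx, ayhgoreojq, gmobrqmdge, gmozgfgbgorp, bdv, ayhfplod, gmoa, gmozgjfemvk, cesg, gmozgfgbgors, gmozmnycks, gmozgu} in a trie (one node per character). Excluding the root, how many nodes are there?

74

Count nodes per top-level branch (shared prefixes stored once):
  'a'-branch (ayhfpldgudk, ayhfplod, ayhgoreojq): 20 nodes
  'b'-branch (bdv): 3 nodes
  'c'-branch (cesg): 4 nodes
  'g'-branch (gmoa, gmobrqmdge, gmozgfgbgor, gmozgfgbgorp, gmozgfgbgors, gmozgjfemvk, gmozgu, gmozgwoxkuf, gmozmnyck, gmozmnycks, gn, grgkqrx): 47 nodes
Sum: 74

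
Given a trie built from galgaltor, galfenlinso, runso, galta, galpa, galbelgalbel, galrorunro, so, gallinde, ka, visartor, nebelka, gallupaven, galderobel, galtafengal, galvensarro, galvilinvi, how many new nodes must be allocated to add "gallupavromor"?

5

Walking "gallupavromor" from the root, the first 8 characters ("gallupav") follow existing edges; "r" is the first miss.
New nodes needed: |"gallupavromor"| − 8 = 13 − 8 = 5.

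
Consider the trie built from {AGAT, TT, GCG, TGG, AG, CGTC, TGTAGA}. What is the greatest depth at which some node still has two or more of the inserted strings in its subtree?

2

The deepest shared node is where two words last agree before diverging.
e.g. "AG" and "AGAT" share the prefix "AG" of length 2; no pair shares a longer one.
Longest shared-prefix length: 2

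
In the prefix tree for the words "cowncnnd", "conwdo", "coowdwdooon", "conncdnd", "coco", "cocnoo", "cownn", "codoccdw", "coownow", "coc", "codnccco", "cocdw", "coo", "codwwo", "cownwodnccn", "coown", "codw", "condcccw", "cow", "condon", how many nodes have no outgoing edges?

A leaf is a node with no children — equivalently, the end of a word that is not a proper prefix of any other stored word.
Those words: "cocdw", "cocnoo", "coco", "codnccco", "codoccdw", "codwwo", "condcccw", "condon", "conncdnd", "conwdo", "coowdwdooon", "coownow", "cowncnnd", "cownn", "cownwodnccn"
Leaf count: 15

15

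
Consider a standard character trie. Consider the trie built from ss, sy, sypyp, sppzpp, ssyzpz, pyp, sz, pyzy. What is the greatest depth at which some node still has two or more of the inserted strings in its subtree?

The deepest shared node is where two words last agree before diverging.
"pyp" and "pyzy" agree on "py" (2 characters) before diverging; nothing deeper is shared.
Longest shared-prefix length: 2

2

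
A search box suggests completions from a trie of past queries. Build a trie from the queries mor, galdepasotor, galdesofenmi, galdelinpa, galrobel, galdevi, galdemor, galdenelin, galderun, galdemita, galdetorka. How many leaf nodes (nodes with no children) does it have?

11

Leaves are exactly the stored words that no other stored word extends.
Those words: "galdelinpa", "galdemita", "galdemor", "galdenelin", "galdepasotor", "galderun", "galdesofenmi", "galdetorka", "galdevi", "galrobel", "mor"
Leaf count: 11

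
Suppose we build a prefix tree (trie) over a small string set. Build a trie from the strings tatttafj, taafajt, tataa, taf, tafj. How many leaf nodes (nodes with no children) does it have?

Leaves are exactly the stored words that no other stored word extends.
Those words: "taafajt", "tafj", "tataa", "tatttafj"
Leaf count: 4

4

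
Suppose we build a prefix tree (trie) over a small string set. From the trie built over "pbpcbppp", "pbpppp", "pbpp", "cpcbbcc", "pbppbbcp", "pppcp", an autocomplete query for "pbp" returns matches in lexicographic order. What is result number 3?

pbppbbcp

Filter for "pbp…" and sort: "pbpcbppp", "pbpp", "pbppbbcp", "pbpppp"
Position 3: pbppbbcp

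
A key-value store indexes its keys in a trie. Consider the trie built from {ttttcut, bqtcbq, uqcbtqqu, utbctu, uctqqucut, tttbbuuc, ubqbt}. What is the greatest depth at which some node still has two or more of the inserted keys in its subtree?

3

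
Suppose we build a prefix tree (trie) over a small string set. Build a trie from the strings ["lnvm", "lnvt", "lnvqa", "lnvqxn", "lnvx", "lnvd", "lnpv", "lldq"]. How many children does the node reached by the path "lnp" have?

The children of the "lnp" node are the distinct next characters among strings starting with "lnp".
Distinct next characters after "lnp": v.
That node has 1 child edge.

1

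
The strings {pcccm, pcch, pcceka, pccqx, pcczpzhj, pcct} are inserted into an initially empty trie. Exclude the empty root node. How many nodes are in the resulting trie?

17

Count nodes per top-level branch (shared prefixes stored once):
  'p'-branch (pcccm, pcceka, pcch, pccqx, pcct, pcczpzhj): 17 nodes
Sum: 17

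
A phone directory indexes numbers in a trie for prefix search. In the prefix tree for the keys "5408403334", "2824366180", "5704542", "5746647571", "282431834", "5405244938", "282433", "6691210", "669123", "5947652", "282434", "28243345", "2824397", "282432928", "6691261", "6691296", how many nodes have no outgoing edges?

A leaf is a node with no children — equivalently, the end of a word that is not a proper prefix of any other stored word.
Those words: "282431834", "282432928", "28243345", "282434", "2824366180", "2824397", "5405244938", "5408403334", "5704542", "5746647571", "5947652", "6691210", "669123", "6691261", "6691296"
Leaf count: 15

15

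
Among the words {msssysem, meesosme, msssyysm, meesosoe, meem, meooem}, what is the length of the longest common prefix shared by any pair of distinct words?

6

Equivalently: take the maximum, over all pairs, of their longest common prefix length.
"meesosme" and "meesosoe" agree on "meesos" (6 characters) before diverging; nothing deeper is shared.
Longest shared-prefix length: 6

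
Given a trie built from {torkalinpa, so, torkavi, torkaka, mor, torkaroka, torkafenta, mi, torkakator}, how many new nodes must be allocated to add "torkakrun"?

3

The longest prefix of "torkakrun" already in the trie is "torkak" (length 6).
Each of the 3 remaining characters creates one node.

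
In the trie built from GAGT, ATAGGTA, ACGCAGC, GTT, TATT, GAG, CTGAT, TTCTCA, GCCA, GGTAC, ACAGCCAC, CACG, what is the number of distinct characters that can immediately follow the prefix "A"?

The children of the "A" node are the distinct next characters among strings starting with "A".
Distinct next characters after "A": C, T.
That node has 2 child edges.

2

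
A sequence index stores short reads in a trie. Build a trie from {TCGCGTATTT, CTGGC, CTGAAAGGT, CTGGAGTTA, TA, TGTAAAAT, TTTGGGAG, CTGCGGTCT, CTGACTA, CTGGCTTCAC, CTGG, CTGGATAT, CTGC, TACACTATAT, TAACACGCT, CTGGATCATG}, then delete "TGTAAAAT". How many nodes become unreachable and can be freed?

Walk "TGTAAAAT" from the leaf back toward the root, removing each node that no remaining word uses.
The suffix "GTAAAAT" (7 nodes) is used only by "TGTAAAAT"; the node for "T" still has the child "C", so pruning stops there.
Nodes removed: 7

7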